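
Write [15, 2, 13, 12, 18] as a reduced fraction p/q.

91264/5895

Using pₖ = aₖpₖ₋₁ + pₖ₋₂ and qₖ = aₖqₖ₋₁ + qₖ₋₂:
  k=0: a=15, p=15, q=1
  k=1: a=2, p=31, q=2
  k=2: a=13, p=418, q=27
  k=3: a=12, p=5047, q=326
  k=4: a=18, p=91264, q=5895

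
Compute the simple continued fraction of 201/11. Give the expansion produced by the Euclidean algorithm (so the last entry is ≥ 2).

[18; 3, 1, 2]

201 = 18*11 + 3
11 = 3*3 + 2
3 = 1*2 + 1
2 = 2*1 + 0  (stop)
So 201/11 = [18; 3, 1, 2].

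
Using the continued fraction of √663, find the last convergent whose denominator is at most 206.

√663 = [25; 1, 2, 1, 50, …] (period length 4).
Convergents:
  p_0/q_0 = 25/1
  p_1/q_1 = 26/1
  p_2/q_2 = 77/3
  p_3/q_3 = 103/4
  p_4/q_4 = 5227/203
  p_5/q_5 = 5330/207
q_4 = 203 ≤ 206 < 207 = q_5, so the answer is 5227/203.

5227/203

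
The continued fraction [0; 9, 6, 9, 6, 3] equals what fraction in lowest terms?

Using pₖ = aₖpₖ₋₁ + pₖ₋₂ and qₖ = aₖqₖ₋₁ + qₖ₋₂:
  k=0: a=0, p=0, q=1
  k=1: a=9, p=1, q=9
  k=2: a=6, p=6, q=55
  k=3: a=9, p=55, q=504
  k=4: a=6, p=336, q=3079
  k=5: a=3, p=1063, q=9741

1063/9741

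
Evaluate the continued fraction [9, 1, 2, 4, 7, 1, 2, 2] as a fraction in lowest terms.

7007/723

Using pₖ = aₖpₖ₋₁ + pₖ₋₂ and qₖ = aₖqₖ₋₁ + qₖ₋₂:
  k=0: a=9, p=9, q=1
  k=1: a=1, p=10, q=1
  k=2: a=2, p=29, q=3
  k=3: a=4, p=126, q=13
  k=4: a=7, p=911, q=94
  k=5: a=1, p=1037, q=107
  k=6: a=2, p=2985, q=308
  k=7: a=2, p=7007, q=723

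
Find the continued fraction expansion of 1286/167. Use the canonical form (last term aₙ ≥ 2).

1286 = 7·167 + 117
167 = 1·117 + 50
117 = 2·50 + 17
50 = 2·17 + 16
17 = 1·16 + 1
16 = 16·1 + 0  (stop)
So 1286/167 = [7; 1, 2, 2, 1, 16].

[7; 1, 2, 2, 1, 16]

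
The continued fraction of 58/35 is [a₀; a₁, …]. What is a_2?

1

58 = 1·35 + 23   →  a_0 = 1
35 = 1·23 + 12   →  a_1 = 1
23 = 1·12 + 11   →  a_2 = 1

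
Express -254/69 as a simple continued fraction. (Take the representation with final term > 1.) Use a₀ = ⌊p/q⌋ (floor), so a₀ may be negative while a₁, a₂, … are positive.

[-4; 3, 7, 3]

-254 = -4·69 + 22
69 = 3·22 + 3
22 = 7·3 + 1
3 = 3·1 + 0  (stop)
So -254/69 = [-4; 3, 7, 3].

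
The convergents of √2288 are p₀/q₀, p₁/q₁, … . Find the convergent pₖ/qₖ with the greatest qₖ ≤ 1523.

√2288 = [47; 1, 4, 1, 94, …] (period length 4).
Convergents:
  p_0/q_0 = 47/1
  p_1/q_1 = 48/1
  p_2/q_2 = 239/5
  p_3/q_3 = 287/6
  p_4/q_4 = 27217/569
  p_5/q_5 = 27504/575
  p_6/q_6 = 137233/2869
q_5 = 575 ≤ 1523 < 2869 = q_6, so the answer is 27504/575.

27504/575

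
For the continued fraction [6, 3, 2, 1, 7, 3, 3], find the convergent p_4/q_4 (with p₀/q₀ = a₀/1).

Using pₖ = aₖpₖ₋₁ + pₖ₋₂, qₖ = aₖqₖ₋₁ + qₖ₋₂ (with p₋₁=1, p₋₂=0, q₋₁=0, q₋₂=1):
  k=0: a=6, p=6, q=1
  k=1: a=3, p=19, q=3
  k=2: a=2, p=44, q=7
  k=3: a=1, p=63, q=10
  k=4: a=7, p=485, q=77

485/77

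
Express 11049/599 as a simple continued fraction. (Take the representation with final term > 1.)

[18; 2, 4, 9, 3, 2]

11049 = 18*599 + 267
599 = 2*267 + 65
267 = 4*65 + 7
65 = 9*7 + 2
7 = 3*2 + 1
2 = 2*1 + 0  (stop)
So 11049/599 = [18; 2, 4, 9, 3, 2].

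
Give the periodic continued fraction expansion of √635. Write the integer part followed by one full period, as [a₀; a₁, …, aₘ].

a₀ = ⌊√635⌋ = 25.
With m₀=0, d₀=1 and mₖ₊₁ = dₖaₖ − mₖ, dₖ₊₁ = (n − mₖ₊₁²)/dₖ, aₖ₊₁ = ⌊(a₀+mₖ₊₁)/dₖ₊₁⌋:
  k=1: m=25, d=10, a=5
  k=2: m=25, d=1, a=50
d=1 and a=2a₀=50 at k=2, so the next step gives (m, d) = (25, 10) again — its k=1 value — and the period has length 2.

[25; 5, 50]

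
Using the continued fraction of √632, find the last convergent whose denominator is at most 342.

7743/308

√632 = [25; 7, 6, 7, 50, …] (period length 4).
Convergents:
  p_0/q_0 = 25/1
  p_1/q_1 = 176/7
  p_2/q_2 = 1081/43
  p_3/q_3 = 7743/308
  p_4/q_4 = 388231/15443
q_3 = 308 ≤ 342 < 15443 = q_4, so the answer is 7743/308.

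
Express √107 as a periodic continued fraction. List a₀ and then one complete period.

a₀ = ⌊√107⌋ = 10.
With m₀=0, d₀=1 and mₖ₊₁ = dₖaₖ − mₖ, dₖ₊₁ = (n − mₖ₊₁²)/dₖ, aₖ₊₁ = ⌊(a₀+mₖ₊₁)/dₖ₊₁⌋:
  k=1: m=10, d=7, a=2
  k=2: m=4, d=13, a=1
  k=3: m=9, d=2, a=9
  k=4: m=9, d=13, a=1
  k=5: m=4, d=7, a=2
  k=6: m=10, d=1, a=20
d=1 and a=2a₀=20 at k=6, so the next step gives (m, d) = (10, 7) again — its k=1 value — and the period has length 6.

[10; 2, 1, 9, 1, 2, 20]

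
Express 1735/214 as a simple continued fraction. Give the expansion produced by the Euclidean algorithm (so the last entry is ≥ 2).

1735 = 8*214 + 23
214 = 9*23 + 7
23 = 3*7 + 2
7 = 3*2 + 1
2 = 2*1 + 0  (stop)
So 1735/214 = [8; 9, 3, 3, 2].

[8; 9, 3, 3, 2]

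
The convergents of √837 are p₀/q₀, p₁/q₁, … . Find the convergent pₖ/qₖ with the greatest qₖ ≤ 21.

√837 = [28; 1, 13, 2, 13, 1, 56, …] (period length 6).
Convergents:
  p_0/q_0 = 28/1
  p_1/q_1 = 29/1
  p_2/q_2 = 405/14
  p_3/q_3 = 839/29
q_2 = 14 ≤ 21 < 29 = q_3, so the answer is 405/14.

405/14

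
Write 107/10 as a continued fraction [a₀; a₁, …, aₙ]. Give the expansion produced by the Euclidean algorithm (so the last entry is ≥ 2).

107 = 10*10 + 7
10 = 1*7 + 3
7 = 2*3 + 1
3 = 3*1 + 0  (stop)
So 107/10 = [10; 1, 2, 3].

[10; 1, 2, 3]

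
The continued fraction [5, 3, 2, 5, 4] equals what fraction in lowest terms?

Fold from the inside: start with 4/1.
  5 + 1/4 = 21/4
  2 + 4/21 = 46/21
  3 + 21/46 = 159/46
  5 + 46/159 = 841/159

841/159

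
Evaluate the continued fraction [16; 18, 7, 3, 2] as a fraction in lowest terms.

14851/925

Using pₖ = aₖpₖ₋₁ + pₖ₋₂ and qₖ = aₖqₖ₋₁ + qₖ₋₂:
  k=0: a=16, p=16, q=1
  k=1: a=18, p=289, q=18
  k=2: a=7, p=2039, q=127
  k=3: a=3, p=6406, q=399
  k=4: a=2, p=14851, q=925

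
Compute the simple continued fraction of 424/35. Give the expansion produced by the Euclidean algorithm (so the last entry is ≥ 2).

[12; 8, 1, 3]

424 = 12*35 + 4
35 = 8*4 + 3
4 = 1*3 + 1
3 = 3*1 + 0  (stop)
So 424/35 = [12; 8, 1, 3].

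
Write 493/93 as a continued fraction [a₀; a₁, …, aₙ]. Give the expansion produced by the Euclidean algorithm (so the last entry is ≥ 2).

493 = 5×93 + 28
93 = 3×28 + 9
28 = 3×9 + 1
9 = 9×1 + 0  (stop)
So 493/93 = [5; 3, 3, 9].

[5; 3, 3, 9]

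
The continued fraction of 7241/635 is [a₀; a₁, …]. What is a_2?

2

7241 = 11·635 + 256   →  a_0 = 11
635 = 2·256 + 123   →  a_1 = 2
256 = 2·123 + 10   →  a_2 = 2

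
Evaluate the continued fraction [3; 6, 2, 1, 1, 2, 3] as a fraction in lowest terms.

887/281

Fold from the inside: start with 3/1.
  2 + 1/3 = 7/3
  1 + 3/7 = 10/7
  1 + 7/10 = 17/10
  2 + 10/17 = 44/17
  6 + 17/44 = 281/44
  3 + 44/281 = 887/281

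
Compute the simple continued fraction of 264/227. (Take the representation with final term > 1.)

264 = 1*227 + 37
227 = 6*37 + 5
37 = 7*5 + 2
5 = 2*2 + 1
2 = 2*1 + 0  (stop)
So 264/227 = [1; 6, 7, 2, 2].

[1; 6, 7, 2, 2]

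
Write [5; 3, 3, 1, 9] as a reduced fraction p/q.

Using pₖ = aₖpₖ₋₁ + pₖ₋₂ and qₖ = aₖqₖ₋₁ + qₖ₋₂:
  k=0: a=5, p=5, q=1
  k=1: a=3, p=16, q=3
  k=2: a=3, p=53, q=10
  k=3: a=1, p=69, q=13
  k=4: a=9, p=674, q=127

674/127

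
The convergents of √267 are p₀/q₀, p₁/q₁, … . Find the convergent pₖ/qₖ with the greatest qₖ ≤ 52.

817/50

√267 = [16; 2, 1, 15, 1, 2, 32, …] (period length 6).
Convergents:
  p_0/q_0 = 16/1
  p_1/q_1 = 33/2
  p_2/q_2 = 49/3
  p_3/q_3 = 768/47
  p_4/q_4 = 817/50
  p_5/q_5 = 2402/147
q_4 = 50 ≤ 52 < 147 = q_5, so the answer is 817/50.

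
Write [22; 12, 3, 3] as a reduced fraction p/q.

Using pₖ = aₖpₖ₋₁ + pₖ₋₂ and qₖ = aₖqₖ₋₁ + qₖ₋₂:
  k=0: a=22, p=22, q=1
  k=1: a=12, p=265, q=12
  k=2: a=3, p=817, q=37
  k=3: a=3, p=2716, q=123

2716/123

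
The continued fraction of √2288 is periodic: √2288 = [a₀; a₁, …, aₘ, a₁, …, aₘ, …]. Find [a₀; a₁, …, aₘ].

a₀ = ⌊√2288⌋ = 47.

[47; 1, 4, 1, 94]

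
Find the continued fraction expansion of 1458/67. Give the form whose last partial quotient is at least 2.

[21; 1, 3, 5, 3]

1458 = 21×67 + 51
67 = 1×51 + 16
51 = 3×16 + 3
16 = 5×3 + 1
3 = 3×1 + 0  (stop)
So 1458/67 = [21; 1, 3, 5, 3].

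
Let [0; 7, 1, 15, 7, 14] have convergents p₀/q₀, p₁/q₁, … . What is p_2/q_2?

1/8

Using pₖ = aₖpₖ₋₁ + pₖ₋₂, qₖ = aₖqₖ₋₁ + qₖ₋₂ (with p₋₁=1, p₋₂=0, q₋₁=0, q₋₂=1):
  k=0: a=0, p=0, q=1
  k=1: a=7, p=1, q=7
  k=2: a=1, p=1, q=8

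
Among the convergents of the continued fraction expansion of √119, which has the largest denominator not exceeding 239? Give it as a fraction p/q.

2509/230

√119 = [10; 1, 9, 1, 20, …] (period length 4).
Convergents:
  p_0/q_0 = 10/1
  p_1/q_1 = 11/1
  p_2/q_2 = 109/10
  p_3/q_3 = 120/11
  p_4/q_4 = 2509/230
  p_5/q_5 = 2629/241
q_4 = 230 ≤ 239 < 241 = q_5, so the answer is 2509/230.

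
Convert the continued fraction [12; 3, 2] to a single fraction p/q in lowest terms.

86/7

Using pₖ = aₖpₖ₋₁ + pₖ₋₂ and qₖ = aₖqₖ₋₁ + qₖ₋₂:
  k=0: a=12, p=12, q=1
  k=1: a=3, p=37, q=3
  k=2: a=2, p=86, q=7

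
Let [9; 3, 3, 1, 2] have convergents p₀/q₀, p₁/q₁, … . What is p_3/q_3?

Using pₖ = aₖpₖ₋₁ + pₖ₋₂, qₖ = aₖqₖ₋₁ + qₖ₋₂ (with p₋₁=1, p₋₂=0, q₋₁=0, q₋₂=1):
  k=0: a=9, p=9, q=1
  k=1: a=3, p=28, q=3
  k=2: a=3, p=93, q=10
  k=3: a=1, p=121, q=13

121/13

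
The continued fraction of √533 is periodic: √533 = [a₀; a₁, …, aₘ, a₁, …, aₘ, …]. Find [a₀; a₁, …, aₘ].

a₀ = ⌊√533⌋ = 23.
With m₀=0, d₀=1 and mₖ₊₁ = dₖaₖ − mₖ, dₖ₊₁ = (n − mₖ₊₁²)/dₖ, aₖ₊₁ = ⌊(a₀+mₖ₊₁)/dₖ₊₁⌋:
  k=1: m=23, d=4, a=11
  k=2: m=21, d=23, a=1
  k=3: m=2, d=23, a=1
  k=4: m=21, d=4, a=11
  k=5: m=23, d=1, a=46
d=1 and a=2a₀=46 at k=5, so the next step gives (m, d) = (23, 4) again — its k=1 value — and the period has length 5.

[23; 11, 1, 1, 11, 46]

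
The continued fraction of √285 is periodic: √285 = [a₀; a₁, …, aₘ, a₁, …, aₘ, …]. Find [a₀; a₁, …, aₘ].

[16; 1, 7, 2, 7, 1, 32]

a₀ = ⌊√285⌋ = 16.
With m₀=0, d₀=1 and mₖ₊₁ = dₖaₖ − mₖ, dₖ₊₁ = (n − mₖ₊₁²)/dₖ, aₖ₊₁ = ⌊(a₀+mₖ₊₁)/dₖ₊₁⌋:
  k=1: m=16, d=29, a=1
  k=2: m=13, d=4, a=7
  k=3: m=15, d=15, a=2
  k=4: m=15, d=4, a=7
  k=5: m=13, d=29, a=1
  k=6: m=16, d=1, a=32
d=1 and a=2a₀=32 at k=6, so the next step gives (m, d) = (16, 29) again — its k=1 value — and the period has length 6.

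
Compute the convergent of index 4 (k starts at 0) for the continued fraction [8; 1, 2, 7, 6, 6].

Using pₖ = aₖpₖ₋₁ + pₖ₋₂, qₖ = aₖqₖ₋₁ + qₖ₋₂ (with p₋₁=1, p₋₂=0, q₋₁=0, q₋₂=1):
  k=0: a=8, p=8, q=1
  k=1: a=1, p=9, q=1
  k=2: a=2, p=26, q=3
  k=3: a=7, p=191, q=22
  k=4: a=6, p=1172, q=135

1172/135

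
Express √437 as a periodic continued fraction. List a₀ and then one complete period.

a₀ = ⌊√437⌋ = 20.
With m₀=0, d₀=1 and mₖ₊₁ = dₖaₖ − mₖ, dₖ₊₁ = (n − mₖ₊₁²)/dₖ, aₖ₊₁ = ⌊(a₀+mₖ₊₁)/dₖ₊₁⌋:
  k=1: m=20, d=37, a=1
  k=2: m=17, d=4, a=9
  k=3: m=19, d=19, a=2
  k=4: m=19, d=4, a=9
  k=5: m=17, d=37, a=1
  k=6: m=20, d=1, a=40
d=1 and a=2a₀=40 at k=6, so the next step gives (m, d) = (20, 37) again — its k=1 value — and the period has length 6.

[20; 1, 9, 2, 9, 1, 40]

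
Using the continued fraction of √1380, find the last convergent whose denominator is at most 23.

√1380 = [37; 6, 1, 2, 1, 6, 74, …] (period length 6).
Convergents:
  p_0/q_0 = 37/1
  p_1/q_1 = 223/6
  p_2/q_2 = 260/7
  p_3/q_3 = 743/20
  p_4/q_4 = 1003/27
q_3 = 20 ≤ 23 < 27 = q_4, so the answer is 743/20.

743/20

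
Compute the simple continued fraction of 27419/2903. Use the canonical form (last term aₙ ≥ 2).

[9; 2, 4, 19, 1, 15]

27419 = 9·2903 + 1292
2903 = 2·1292 + 319
1292 = 4·319 + 16
319 = 19·16 + 15
16 = 1·15 + 1
15 = 15·1 + 0  (stop)
So 27419/2903 = [9; 2, 4, 19, 1, 15].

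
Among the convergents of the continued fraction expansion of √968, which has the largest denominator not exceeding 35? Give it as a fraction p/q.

√968 = [31; 8, 1, 6, 1, 8, 62, …] (period length 6).
Convergents:
  p_0/q_0 = 31/1
  p_1/q_1 = 249/8
  p_2/q_2 = 280/9
  p_3/q_3 = 1929/62
q_2 = 9 ≤ 35 < 62 = q_3, so the answer is 280/9.

280/9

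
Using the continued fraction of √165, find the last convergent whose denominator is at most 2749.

27887/2171

√165 = [12; 1, 5, 2, 5, 1, 24, …] (period length 6).
Convergents:
  p_0/q_0 = 12/1
  p_1/q_1 = 13/1
  p_2/q_2 = 77/6
  p_3/q_3 = 167/13
  p_4/q_4 = 912/71
  p_5/q_5 = 1079/84
  p_6/q_6 = 26808/2087
  p_7/q_7 = 27887/2171
  p_8/q_8 = 166243/12942
q_7 = 2171 ≤ 2749 < 12942 = q_8, so the answer is 27887/2171.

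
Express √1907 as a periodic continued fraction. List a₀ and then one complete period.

[43; 1, 2, 43, 2, 1, 86]

a₀ = ⌊√1907⌋ = 43.
With m₀=0, d₀=1 and mₖ₊₁ = dₖaₖ − mₖ, dₖ₊₁ = (n − mₖ₊₁²)/dₖ, aₖ₊₁ = ⌊(a₀+mₖ₊₁)/dₖ₊₁⌋:
  k=1: m=43, d=58, a=1
  k=2: m=15, d=29, a=2
  k=3: m=43, d=2, a=43
  k=4: m=43, d=29, a=2
  k=5: m=15, d=58, a=1
  k=6: m=43, d=1, a=86
d=1 and a=2a₀=86 at k=6, so the next step gives (m, d) = (43, 58) again — its k=1 value — and the period has length 6.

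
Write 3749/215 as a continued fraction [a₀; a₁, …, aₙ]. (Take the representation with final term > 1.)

[17; 2, 3, 2, 13]

3749 = 17·215 + 94
215 = 2·94 + 27
94 = 3·27 + 13
27 = 2·13 + 1
13 = 13·1 + 0  (stop)
So 3749/215 = [17; 2, 3, 2, 13].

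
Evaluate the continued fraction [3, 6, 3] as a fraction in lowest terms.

60/19

Fold from the inside: start with 3/1.
  6 + 1/3 = 19/3
  3 + 3/19 = 60/19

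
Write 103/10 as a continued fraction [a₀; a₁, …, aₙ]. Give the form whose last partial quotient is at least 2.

[10; 3, 3]

103 = 10×10 + 3
10 = 3×3 + 1
3 = 3×1 + 0  (stop)
So 103/10 = [10; 3, 3].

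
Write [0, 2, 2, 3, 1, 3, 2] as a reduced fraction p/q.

Fold from the inside: start with 2/1.
  3 + 1/2 = 7/2
  1 + 2/7 = 9/7
  3 + 7/9 = 34/9
  2 + 9/34 = 77/34
  2 + 34/77 = 188/77
  0 + 77/188 = 77/188

77/188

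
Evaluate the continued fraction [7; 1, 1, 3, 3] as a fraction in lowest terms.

Using pₖ = aₖpₖ₋₁ + pₖ₋₂ and qₖ = aₖqₖ₋₁ + qₖ₋₂:
  k=0: a=7, p=7, q=1
  k=1: a=1, p=8, q=1
  k=2: a=1, p=15, q=2
  k=3: a=3, p=53, q=7
  k=4: a=3, p=174, q=23

174/23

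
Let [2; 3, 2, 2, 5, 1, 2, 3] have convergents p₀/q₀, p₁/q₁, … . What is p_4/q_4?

Using pₖ = aₖpₖ₋₁ + pₖ₋₂, qₖ = aₖqₖ₋₁ + qₖ₋₂ (with p₋₁=1, p₋₂=0, q₋₁=0, q₋₂=1):
  k=0: a=2, p=2, q=1
  k=1: a=3, p=7, q=3
  k=2: a=2, p=16, q=7
  k=3: a=2, p=39, q=17
  k=4: a=5, p=211, q=92

211/92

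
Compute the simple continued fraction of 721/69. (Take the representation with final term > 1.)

[10; 2, 4, 2, 3]

721 = 10*69 + 31
69 = 2*31 + 7
31 = 4*7 + 3
7 = 2*3 + 1
3 = 3*1 + 0  (stop)
So 721/69 = [10; 2, 4, 2, 3].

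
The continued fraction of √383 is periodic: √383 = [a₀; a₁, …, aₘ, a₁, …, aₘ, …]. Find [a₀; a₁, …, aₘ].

a₀ = ⌊√383⌋ = 19.

[19; 1, 1, 3, 19, 3, 1, 1, 38]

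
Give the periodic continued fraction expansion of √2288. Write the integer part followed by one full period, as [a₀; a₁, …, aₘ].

a₀ = ⌊√2288⌋ = 47.
With m₀=0, d₀=1 and mₖ₊₁ = dₖaₖ − mₖ, dₖ₊₁ = (n − mₖ₊₁²)/dₖ, aₖ₊₁ = ⌊(a₀+mₖ₊₁)/dₖ₊₁⌋:
  k=1: m=47, d=79, a=1
  k=2: m=32, d=16, a=4
  k=3: m=32, d=79, a=1
  k=4: m=47, d=1, a=94
d=1 and a=2a₀=94 at k=4, so the next step gives (m, d) = (47, 79) again — its k=1 value — and the period has length 4.

[47; 1, 4, 1, 94]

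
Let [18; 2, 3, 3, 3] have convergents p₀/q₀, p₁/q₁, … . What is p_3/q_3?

Using pₖ = aₖpₖ₋₁ + pₖ₋₂, qₖ = aₖqₖ₋₁ + qₖ₋₂ (with p₋₁=1, p₋₂=0, q₋₁=0, q₋₂=1):
  k=0: a=18, p=18, q=1
  k=1: a=2, p=37, q=2
  k=2: a=3, p=129, q=7
  k=3: a=3, p=424, q=23

424/23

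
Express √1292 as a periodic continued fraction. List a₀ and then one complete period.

a₀ = ⌊√1292⌋ = 35.
With m₀=0, d₀=1 and mₖ₊₁ = dₖaₖ − mₖ, dₖ₊₁ = (n − mₖ₊₁²)/dₖ, aₖ₊₁ = ⌊(a₀+mₖ₊₁)/dₖ₊₁⌋:
  k=1: m=35, d=67, a=1
  k=2: m=32, d=4, a=16
  k=3: m=32, d=67, a=1
  k=4: m=35, d=1, a=70
d=1 and a=2a₀=70 at k=4, so the next step gives (m, d) = (35, 67) again — its k=1 value — and the period has length 4.

[35; 1, 16, 1, 70]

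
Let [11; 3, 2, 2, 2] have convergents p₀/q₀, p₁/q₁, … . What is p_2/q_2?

Using pₖ = aₖpₖ₋₁ + pₖ₋₂, qₖ = aₖqₖ₋₁ + qₖ₋₂ (with p₋₁=1, p₋₂=0, q₋₁=0, q₋₂=1):
  k=0: a=11, p=11, q=1
  k=1: a=3, p=34, q=3
  k=2: a=2, p=79, q=7

79/7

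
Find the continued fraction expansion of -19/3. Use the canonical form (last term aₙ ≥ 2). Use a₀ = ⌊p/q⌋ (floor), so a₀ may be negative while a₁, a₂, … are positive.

[-7; 1, 2]

-19 = -7*3 + 2
3 = 1*2 + 1
2 = 2*1 + 0  (stop)
So -19/3 = [-7; 1, 2].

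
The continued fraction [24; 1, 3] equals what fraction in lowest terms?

Fold from the inside: start with 3/1.
  1 + 1/3 = 4/3
  24 + 3/4 = 99/4

99/4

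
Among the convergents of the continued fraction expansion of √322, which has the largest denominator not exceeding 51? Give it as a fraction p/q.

323/18

√322 = [17; 1, 16, 1, 34, …] (period length 4).
Convergents:
  p_0/q_0 = 17/1
  p_1/q_1 = 18/1
  p_2/q_2 = 305/17
  p_3/q_3 = 323/18
  p_4/q_4 = 11287/629
q_3 = 18 ≤ 51 < 629 = q_4, so the answer is 323/18.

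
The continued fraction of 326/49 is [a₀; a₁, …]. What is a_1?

1

326 = 6·49 + 32   →  a_0 = 6
49 = 1·32 + 17   →  a_1 = 1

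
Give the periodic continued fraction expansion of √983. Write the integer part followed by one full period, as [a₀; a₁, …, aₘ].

[31; 2, 1, 5, 31, 5, 1, 2, 62]

a₀ = ⌊√983⌋ = 31.
With m₀=0, d₀=1 and mₖ₊₁ = dₖaₖ − mₖ, dₖ₊₁ = (n − mₖ₊₁²)/dₖ, aₖ₊₁ = ⌊(a₀+mₖ₊₁)/dₖ₊₁⌋:
  k=1: m=31, d=22, a=2
  k=2: m=13, d=37, a=1
  k=3: m=24, d=11, a=5
  k=4: m=31, d=2, a=31
  k=5: m=31, d=11, a=5
  k=6: m=24, d=37, a=1
  k=7: m=13, d=22, a=2
  k=8: m=31, d=1, a=62
d=1 and a=2a₀=62 at k=8, so the next step gives (m, d) = (31, 22) again — its k=1 value — and the period has length 8.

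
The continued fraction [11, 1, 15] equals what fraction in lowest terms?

Using pₖ = aₖpₖ₋₁ + pₖ₋₂ and qₖ = aₖqₖ₋₁ + qₖ₋₂:
  k=0: a=11, p=11, q=1
  k=1: a=1, p=12, q=1
  k=2: a=15, p=191, q=16

191/16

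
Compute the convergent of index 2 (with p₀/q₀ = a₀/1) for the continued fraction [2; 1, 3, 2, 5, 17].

Using pₖ = aₖpₖ₋₁ + pₖ₋₂, qₖ = aₖqₖ₋₁ + qₖ₋₂ (with p₋₁=1, p₋₂=0, q₋₁=0, q₋₂=1):
  k=0: a=2, p=2, q=1
  k=1: a=1, p=3, q=1
  k=2: a=3, p=11, q=4

11/4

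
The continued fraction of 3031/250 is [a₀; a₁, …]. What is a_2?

15

3031 = 12·250 + 31   →  a_0 = 12
250 = 8·31 + 2   →  a_1 = 8
31 = 15·2 + 1   →  a_2 = 15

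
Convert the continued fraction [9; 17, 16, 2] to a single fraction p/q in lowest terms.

5100/563

Using pₖ = aₖpₖ₋₁ + pₖ₋₂ and qₖ = aₖqₖ₋₁ + qₖ₋₂:
  k=0: a=9, p=9, q=1
  k=1: a=17, p=154, q=17
  k=2: a=16, p=2473, q=273
  k=3: a=2, p=5100, q=563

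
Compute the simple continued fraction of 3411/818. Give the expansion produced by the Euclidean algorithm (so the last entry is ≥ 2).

3411 = 4*818 + 139
818 = 5*139 + 123
139 = 1*123 + 16
123 = 7*16 + 11
16 = 1*11 + 5
11 = 2*5 + 1
5 = 5*1 + 0  (stop)
So 3411/818 = [4; 5, 1, 7, 1, 2, 5].

[4; 5, 1, 7, 1, 2, 5]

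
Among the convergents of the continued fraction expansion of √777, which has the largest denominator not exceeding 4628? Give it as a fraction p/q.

99457/3568

√777 = [27; 1, 6, 1, 54, …] (period length 4).
Convergents:
  p_0/q_0 = 27/1
  p_1/q_1 = 28/1
  p_2/q_2 = 195/7
  p_3/q_3 = 223/8
  p_4/q_4 = 12237/439
  p_5/q_5 = 12460/447
  p_6/q_6 = 86997/3121
  p_7/q_7 = 99457/3568
  p_8/q_8 = 5457675/195793
q_7 = 3568 ≤ 4628 < 195793 = q_8, so the answer is 99457/3568.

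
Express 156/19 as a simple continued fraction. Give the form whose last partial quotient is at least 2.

[8; 4, 1, 3]

156 = 8·19 + 4
19 = 4·4 + 3
4 = 1·3 + 1
3 = 3·1 + 0  (stop)
So 156/19 = [8; 4, 1, 3].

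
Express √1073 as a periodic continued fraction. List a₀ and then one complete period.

a₀ = ⌊√1073⌋ = 32.
With m₀=0, d₀=1 and mₖ₊₁ = dₖaₖ − mₖ, dₖ₊₁ = (n − mₖ₊₁²)/dₖ, aₖ₊₁ = ⌊(a₀+mₖ₊₁)/dₖ₊₁⌋:
  k=1: m=32, d=49, a=1
  k=2: m=17, d=16, a=3
  k=3: m=31, d=7, a=9
  k=4: m=32, d=7, a=9
  k=5: m=31, d=16, a=3
  k=6: m=17, d=49, a=1
  k=7: m=32, d=1, a=64
d=1 and a=2a₀=64 at k=7, so the next step gives (m, d) = (32, 49) again — its k=1 value — and the period has length 7.

[32; 1, 3, 9, 9, 3, 1, 64]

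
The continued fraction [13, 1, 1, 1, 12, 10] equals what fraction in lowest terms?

5231/383

Fold from the inside: start with 10/1.
  12 + 1/10 = 121/10
  1 + 10/121 = 131/121
  1 + 121/131 = 252/131
  1 + 131/252 = 383/252
  13 + 252/383 = 5231/383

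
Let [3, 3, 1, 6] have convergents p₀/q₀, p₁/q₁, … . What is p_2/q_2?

13/4

Using pₖ = aₖpₖ₋₁ + pₖ₋₂, qₖ = aₖqₖ₋₁ + qₖ₋₂ (with p₋₁=1, p₋₂=0, q₋₁=0, q₋₂=1):
  k=0: a=3, p=3, q=1
  k=1: a=3, p=10, q=3
  k=2: a=1, p=13, q=4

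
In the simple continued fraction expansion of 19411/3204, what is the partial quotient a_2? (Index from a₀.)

7

19411 = 6·3204 + 187   →  a_0 = 6
3204 = 17·187 + 25   →  a_1 = 17
187 = 7·25 + 12   →  a_2 = 7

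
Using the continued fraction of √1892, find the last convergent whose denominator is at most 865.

√1892 = [43; 2, 86, …] (period length 2).
Convergents:
  p_0/q_0 = 43/1
  p_1/q_1 = 87/2
  p_2/q_2 = 7525/173
  p_3/q_3 = 15137/348
  p_4/q_4 = 1309307/30101
q_3 = 348 ≤ 865 < 30101 = q_4, so the answer is 15137/348.

15137/348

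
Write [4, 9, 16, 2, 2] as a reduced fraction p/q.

3054/743

Fold from the inside: start with 2/1.
  2 + 1/2 = 5/2
  16 + 2/5 = 82/5
  9 + 5/82 = 743/82
  4 + 82/743 = 3054/743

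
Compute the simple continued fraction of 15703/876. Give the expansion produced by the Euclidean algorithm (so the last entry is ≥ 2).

[17; 1, 12, 2, 10, 3]

15703 = 17*876 + 811
876 = 1*811 + 65
811 = 12*65 + 31
65 = 2*31 + 3
31 = 10*3 + 1
3 = 3*1 + 0  (stop)
So 15703/876 = [17; 1, 12, 2, 10, 3].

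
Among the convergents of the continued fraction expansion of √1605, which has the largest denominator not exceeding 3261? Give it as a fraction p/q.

51320/1281

√1605 = [40; 16, 80, …] (period length 2).
Convergents:
  p_0/q_0 = 40/1
  p_1/q_1 = 641/16
  p_2/q_2 = 51320/1281
  p_3/q_3 = 821761/20512
q_2 = 1281 ≤ 3261 < 20512 = q_3, so the answer is 51320/1281.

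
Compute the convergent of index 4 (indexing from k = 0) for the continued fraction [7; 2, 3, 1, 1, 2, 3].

Using pₖ = aₖpₖ₋₁ + pₖ₋₂, qₖ = aₖqₖ₋₁ + qₖ₋₂ (with p₋₁=1, p₋₂=0, q₋₁=0, q₋₂=1):
  k=0: a=7, p=7, q=1
  k=1: a=2, p=15, q=2
  k=2: a=3, p=52, q=7
  k=3: a=1, p=67, q=9
  k=4: a=1, p=119, q=16

119/16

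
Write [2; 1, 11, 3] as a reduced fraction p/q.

108/37

Using pₖ = aₖpₖ₋₁ + pₖ₋₂ and qₖ = aₖqₖ₋₁ + qₖ₋₂:
  k=0: a=2, p=2, q=1
  k=1: a=1, p=3, q=1
  k=2: a=11, p=35, q=12
  k=3: a=3, p=108, q=37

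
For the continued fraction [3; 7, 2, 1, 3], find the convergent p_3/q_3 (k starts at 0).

Using pₖ = aₖpₖ₋₁ + pₖ₋₂, qₖ = aₖqₖ₋₁ + qₖ₋₂ (with p₋₁=1, p₋₂=0, q₋₁=0, q₋₂=1):
  k=0: a=3, p=3, q=1
  k=1: a=7, p=22, q=7
  k=2: a=2, p=47, q=15
  k=3: a=1, p=69, q=22

69/22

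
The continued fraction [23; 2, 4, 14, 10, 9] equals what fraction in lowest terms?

Fold from the inside: start with 9/1.
  10 + 1/9 = 91/9
  14 + 9/91 = 1283/91
  4 + 91/1283 = 5223/1283
  2 + 1283/5223 = 11729/5223
  23 + 5223/11729 = 274990/11729

274990/11729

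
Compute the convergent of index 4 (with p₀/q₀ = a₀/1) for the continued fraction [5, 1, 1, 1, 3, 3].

Using pₖ = aₖpₖ₋₁ + pₖ₋₂, qₖ = aₖqₖ₋₁ + qₖ₋₂ (with p₋₁=1, p₋₂=0, q₋₁=0, q₋₂=1):
  k=0: a=5, p=5, q=1
  k=1: a=1, p=6, q=1
  k=2: a=1, p=11, q=2
  k=3: a=1, p=17, q=3
  k=4: a=3, p=62, q=11

62/11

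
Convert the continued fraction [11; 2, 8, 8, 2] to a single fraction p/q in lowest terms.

3361/293

Using pₖ = aₖpₖ₋₁ + pₖ₋₂ and qₖ = aₖqₖ₋₁ + qₖ₋₂:
  k=0: a=11, p=11, q=1
  k=1: a=2, p=23, q=2
  k=2: a=8, p=195, q=17
  k=3: a=8, p=1583, q=138
  k=4: a=2, p=3361, q=293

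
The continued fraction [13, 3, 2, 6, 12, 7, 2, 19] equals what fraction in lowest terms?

2145870/161479

Fold from the inside: start with 19/1.
  2 + 1/19 = 39/19
  7 + 19/39 = 292/39
  12 + 39/292 = 3543/292
  6 + 292/3543 = 21550/3543
  2 + 3543/21550 = 46643/21550
  3 + 21550/46643 = 161479/46643
  13 + 46643/161479 = 2145870/161479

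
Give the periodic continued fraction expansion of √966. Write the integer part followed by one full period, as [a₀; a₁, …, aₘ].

a₀ = ⌊√966⌋ = 31.

[31; 12, 2, 2, 2, 12, 62]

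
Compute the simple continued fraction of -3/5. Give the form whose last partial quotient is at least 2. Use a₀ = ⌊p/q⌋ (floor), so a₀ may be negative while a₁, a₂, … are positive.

-3 = -1*5 + 2
5 = 2*2 + 1
2 = 2*1 + 0  (stop)
So -3/5 = [-1; 2, 2].

[-1; 2, 2]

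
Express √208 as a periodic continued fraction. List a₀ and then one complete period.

a₀ = ⌊√208⌋ = 14.
With m₀=0, d₀=1 and mₖ₊₁ = dₖaₖ − mₖ, dₖ₊₁ = (n − mₖ₊₁²)/dₖ, aₖ₊₁ = ⌊(a₀+mₖ₊₁)/dₖ₊₁⌋:
  k=1: m=14, d=12, a=2
  k=2: m=10, d=9, a=2
  k=3: m=8, d=16, a=1
  k=4: m=8, d=9, a=2
  k=5: m=10, d=12, a=2
  k=6: m=14, d=1, a=28
d=1 and a=2a₀=28 at k=6, so the next step gives (m, d) = (14, 12) again — its k=1 value — and the period has length 6.

[14; 2, 2, 1, 2, 2, 28]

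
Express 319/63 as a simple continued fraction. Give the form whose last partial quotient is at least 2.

[5; 15, 1, 3]

319 = 5×63 + 4
63 = 15×4 + 3
4 = 1×3 + 1
3 = 3×1 + 0  (stop)
So 319/63 = [5; 15, 1, 3].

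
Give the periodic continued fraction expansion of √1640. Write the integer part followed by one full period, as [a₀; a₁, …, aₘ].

[40; 2, 80]

a₀ = ⌊√1640⌋ = 40.
With m₀=0, d₀=1 and mₖ₊₁ = dₖaₖ − mₖ, dₖ₊₁ = (n − mₖ₊₁²)/dₖ, aₖ₊₁ = ⌊(a₀+mₖ₊₁)/dₖ₊₁⌋:
  k=1: m=40, d=40, a=2
  k=2: m=40, d=1, a=80
d=1 and a=2a₀=80 at k=2, so the next step gives (m, d) = (40, 40) again — its k=1 value — and the period has length 2.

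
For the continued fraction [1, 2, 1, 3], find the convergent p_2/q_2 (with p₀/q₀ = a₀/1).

Using pₖ = aₖpₖ₋₁ + pₖ₋₂, qₖ = aₖqₖ₋₁ + qₖ₋₂ (with p₋₁=1, p₋₂=0, q₋₁=0, q₋₂=1):
  k=0: a=1, p=1, q=1
  k=1: a=2, p=3, q=2
  k=2: a=1, p=4, q=3

4/3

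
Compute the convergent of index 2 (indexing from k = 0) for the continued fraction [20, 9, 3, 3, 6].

563/28

Using pₖ = aₖpₖ₋₁ + pₖ₋₂, qₖ = aₖqₖ₋₁ + qₖ₋₂ (with p₋₁=1, p₋₂=0, q₋₁=0, q₋₂=1):
  k=0: a=20, p=20, q=1
  k=1: a=9, p=181, q=9
  k=2: a=3, p=563, q=28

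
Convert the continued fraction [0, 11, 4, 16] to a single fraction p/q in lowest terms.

Fold from the inside: start with 16/1.
  4 + 1/16 = 65/16
  11 + 16/65 = 731/65
  0 + 65/731 = 65/731

65/731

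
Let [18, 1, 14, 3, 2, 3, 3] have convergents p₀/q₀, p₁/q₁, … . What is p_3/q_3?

Using pₖ = aₖpₖ₋₁ + pₖ₋₂, qₖ = aₖqₖ₋₁ + qₖ₋₂ (with p₋₁=1, p₋₂=0, q₋₁=0, q₋₂=1):
  k=0: a=18, p=18, q=1
  k=1: a=1, p=19, q=1
  k=2: a=14, p=284, q=15
  k=3: a=3, p=871, q=46

871/46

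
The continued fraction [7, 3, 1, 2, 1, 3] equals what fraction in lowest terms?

Using pₖ = aₖpₖ₋₁ + pₖ₋₂ and qₖ = aₖqₖ₋₁ + qₖ₋₂:
  k=0: a=7, p=7, q=1
  k=1: a=3, p=22, q=3
  k=2: a=1, p=29, q=4
  k=3: a=2, p=80, q=11
  k=4: a=1, p=109, q=15
  k=5: a=3, p=407, q=56

407/56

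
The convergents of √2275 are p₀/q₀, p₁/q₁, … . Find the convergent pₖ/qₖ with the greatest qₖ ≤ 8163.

150627/3158

√2275 = [47; 1, 2, 3, 2, 1, 94, …] (period length 6).
Convergents:
  p_0/q_0 = 47/1
  p_1/q_1 = 48/1
  p_2/q_2 = 143/3
  p_3/q_3 = 477/10
  p_4/q_4 = 1097/23
  p_5/q_5 = 1574/33
  p_6/q_6 = 149053/3125
  p_7/q_7 = 150627/3158
  p_8/q_8 = 450307/9441
q_7 = 3158 ≤ 8163 < 9441 = q_8, so the answer is 150627/3158.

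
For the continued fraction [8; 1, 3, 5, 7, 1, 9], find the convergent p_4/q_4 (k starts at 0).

1323/151

Using pₖ = aₖpₖ₋₁ + pₖ₋₂, qₖ = aₖqₖ₋₁ + qₖ₋₂ (with p₋₁=1, p₋₂=0, q₋₁=0, q₋₂=1):
  k=0: a=8, p=8, q=1
  k=1: a=1, p=9, q=1
  k=2: a=3, p=35, q=4
  k=3: a=5, p=184, q=21
  k=4: a=7, p=1323, q=151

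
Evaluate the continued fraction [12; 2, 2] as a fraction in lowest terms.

62/5

Fold from the inside: start with 2/1.
  2 + 1/2 = 5/2
  12 + 2/5 = 62/5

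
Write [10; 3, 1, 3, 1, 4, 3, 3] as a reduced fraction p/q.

9925/967

Fold from the inside: start with 3/1.
  3 + 1/3 = 10/3
  4 + 3/10 = 43/10
  1 + 10/43 = 53/43
  3 + 43/53 = 202/53
  1 + 53/202 = 255/202
  3 + 202/255 = 967/255
  10 + 255/967 = 9925/967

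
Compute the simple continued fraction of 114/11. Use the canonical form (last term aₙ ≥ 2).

[10; 2, 1, 3]

114 = 10*11 + 4
11 = 2*4 + 3
4 = 1*3 + 1
3 = 3*1 + 0  (stop)
So 114/11 = [10; 2, 1, 3].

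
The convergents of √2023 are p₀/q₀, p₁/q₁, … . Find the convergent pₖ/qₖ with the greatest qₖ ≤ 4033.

√2023 = [44; 1, 43, 1, 88, …] (period length 4).
Convergents:
  p_0/q_0 = 44/1
  p_1/q_1 = 45/1
  p_2/q_2 = 1979/44
  p_3/q_3 = 2024/45
  p_4/q_4 = 180091/4004
  p_5/q_5 = 182115/4049
q_4 = 4004 ≤ 4033 < 4049 = q_5, so the answer is 180091/4004.

180091/4004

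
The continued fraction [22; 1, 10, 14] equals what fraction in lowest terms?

Using pₖ = aₖpₖ₋₁ + pₖ₋₂ and qₖ = aₖqₖ₋₁ + qₖ₋₂:
  k=0: a=22, p=22, q=1
  k=1: a=1, p=23, q=1
  k=2: a=10, p=252, q=11
  k=3: a=14, p=3551, q=155

3551/155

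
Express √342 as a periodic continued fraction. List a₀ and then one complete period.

a₀ = ⌊√342⌋ = 18.
With m₀=0, d₀=1 and mₖ₊₁ = dₖaₖ − mₖ, dₖ₊₁ = (n − mₖ₊₁²)/dₖ, aₖ₊₁ = ⌊(a₀+mₖ₊₁)/dₖ₊₁⌋:
  k=1: m=18, d=18, a=2
  k=2: m=18, d=1, a=36
d=1 and a=2a₀=36 at k=2, so the next step gives (m, d) = (18, 18) again — its k=1 value — and the period has length 2.

[18; 2, 36]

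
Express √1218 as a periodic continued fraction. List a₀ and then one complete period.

[34; 1, 8, 1, 68]

a₀ = ⌊√1218⌋ = 34.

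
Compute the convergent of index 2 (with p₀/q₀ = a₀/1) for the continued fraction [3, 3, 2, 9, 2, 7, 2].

Using pₖ = aₖpₖ₋₁ + pₖ₋₂, qₖ = aₖqₖ₋₁ + qₖ₋₂ (with p₋₁=1, p₋₂=0, q₋₁=0, q₋₂=1):
  k=0: a=3, p=3, q=1
  k=1: a=3, p=10, q=3
  k=2: a=2, p=23, q=7

23/7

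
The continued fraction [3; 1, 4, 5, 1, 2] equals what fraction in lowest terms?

335/88

Using pₖ = aₖpₖ₋₁ + pₖ₋₂ and qₖ = aₖqₖ₋₁ + qₖ₋₂:
  k=0: a=3, p=3, q=1
  k=1: a=1, p=4, q=1
  k=2: a=4, p=19, q=5
  k=3: a=5, p=99, q=26
  k=4: a=1, p=118, q=31
  k=5: a=2, p=335, q=88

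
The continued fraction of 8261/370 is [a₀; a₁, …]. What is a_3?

8261 = 22·370 + 121   →  a_0 = 22
370 = 3·121 + 7   →  a_1 = 3
121 = 17·7 + 2   →  a_2 = 17
7 = 3·2 + 1   →  a_3 = 3

3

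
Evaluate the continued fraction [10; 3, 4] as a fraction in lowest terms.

134/13

Fold from the inside: start with 4/1.
  3 + 1/4 = 13/4
  10 + 4/13 = 134/13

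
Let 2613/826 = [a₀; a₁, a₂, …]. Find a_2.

2613 = 3·826 + 135   →  a_0 = 3
826 = 6·135 + 16   →  a_1 = 6
135 = 8·16 + 7   →  a_2 = 8

8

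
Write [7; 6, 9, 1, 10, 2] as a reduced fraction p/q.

Using pₖ = aₖpₖ₋₁ + pₖ₋₂ and qₖ = aₖqₖ₋₁ + qₖ₋₂:
  k=0: a=7, p=7, q=1
  k=1: a=6, p=43, q=6
  k=2: a=9, p=394, q=55
  k=3: a=1, p=437, q=61
  k=4: a=10, p=4764, q=665
  k=5: a=2, p=9965, q=1391

9965/1391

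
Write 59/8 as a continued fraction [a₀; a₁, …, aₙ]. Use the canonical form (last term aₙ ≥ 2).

[7; 2, 1, 2]

59 = 7*8 + 3
8 = 2*3 + 2
3 = 1*2 + 1
2 = 2*1 + 0  (stop)
So 59/8 = [7; 2, 1, 2].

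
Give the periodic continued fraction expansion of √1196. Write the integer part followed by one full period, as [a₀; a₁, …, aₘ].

a₀ = ⌊√1196⌋ = 34.
With m₀=0, d₀=1 and mₖ₊₁ = dₖaₖ − mₖ, dₖ₊₁ = (n − mₖ₊₁²)/dₖ, aₖ₊₁ = ⌊(a₀+mₖ₊₁)/dₖ₊₁⌋:
  k=1: m=34, d=40, a=1
  k=2: m=6, d=29, a=1
  k=3: m=23, d=23, a=2
  k=4: m=23, d=29, a=1
  k=5: m=6, d=40, a=1
  k=6: m=34, d=1, a=68
d=1 and a=2a₀=68 at k=6, so the next step gives (m, d) = (34, 40) again — its k=1 value — and the period has length 6.

[34; 1, 1, 2, 1, 1, 68]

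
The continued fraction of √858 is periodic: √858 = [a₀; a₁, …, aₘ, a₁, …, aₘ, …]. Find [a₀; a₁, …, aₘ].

a₀ = ⌊√858⌋ = 29.

[29; 3, 2, 3, 58]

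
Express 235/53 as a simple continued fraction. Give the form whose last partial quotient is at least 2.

235 = 4·53 + 23
53 = 2·23 + 7
23 = 3·7 + 2
7 = 3·2 + 1
2 = 2·1 + 0  (stop)
So 235/53 = [4; 2, 3, 3, 2].

[4; 2, 3, 3, 2]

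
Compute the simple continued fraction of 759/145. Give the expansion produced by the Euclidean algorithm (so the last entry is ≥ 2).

[5; 4, 3, 1, 3, 2]

759 = 5*145 + 34
145 = 4*34 + 9
34 = 3*9 + 7
9 = 1*7 + 2
7 = 3*2 + 1
2 = 2*1 + 0  (stop)
So 759/145 = [5; 4, 3, 1, 3, 2].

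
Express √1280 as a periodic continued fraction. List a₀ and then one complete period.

a₀ = ⌊√1280⌋ = 35.

[35; 1, 3, 2, 17, 2, 3, 1, 70]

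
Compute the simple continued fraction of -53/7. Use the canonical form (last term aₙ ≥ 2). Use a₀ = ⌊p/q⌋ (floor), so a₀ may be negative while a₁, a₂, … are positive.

[-8; 2, 3]

-53 = -8*7 + 3
7 = 2*3 + 1
3 = 3*1 + 0  (stop)
So -53/7 = [-8; 2, 3].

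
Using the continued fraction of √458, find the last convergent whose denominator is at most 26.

√458 = [21; 2, 2, 42, …] (period length 3).
Convergents:
  p_0/q_0 = 21/1
  p_1/q_1 = 43/2
  p_2/q_2 = 107/5
  p_3/q_3 = 4537/212
q_2 = 5 ≤ 26 < 212 = q_3, so the answer is 107/5.

107/5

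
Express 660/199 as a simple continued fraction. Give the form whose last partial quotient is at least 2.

[3; 3, 6, 3, 3]

660 = 3*199 + 63
199 = 3*63 + 10
63 = 6*10 + 3
10 = 3*3 + 1
3 = 3*1 + 0  (stop)
So 660/199 = [3; 3, 6, 3, 3].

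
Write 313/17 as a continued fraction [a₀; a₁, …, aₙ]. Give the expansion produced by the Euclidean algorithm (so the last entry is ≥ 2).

[18; 2, 2, 3]

313 = 18·17 + 7
17 = 2·7 + 3
7 = 2·3 + 1
3 = 3·1 + 0  (stop)
So 313/17 = [18; 2, 2, 3].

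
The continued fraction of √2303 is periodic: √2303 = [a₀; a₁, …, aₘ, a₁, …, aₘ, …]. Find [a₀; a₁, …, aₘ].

a₀ = ⌊√2303⌋ = 47.
With m₀=0, d₀=1 and mₖ₊₁ = dₖaₖ − mₖ, dₖ₊₁ = (n − mₖ₊₁²)/dₖ, aₖ₊₁ = ⌊(a₀+mₖ₊₁)/dₖ₊₁⌋:
  k=1: m=47, d=94, a=1
  k=2: m=47, d=1, a=94
d=1 and a=2a₀=94 at k=2, so the next step gives (m, d) = (47, 94) again — its k=1 value — and the period has length 2.

[47; 1, 94]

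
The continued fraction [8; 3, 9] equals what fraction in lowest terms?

233/28

Fold from the inside: start with 9/1.
  3 + 1/9 = 28/9
  8 + 9/28 = 233/28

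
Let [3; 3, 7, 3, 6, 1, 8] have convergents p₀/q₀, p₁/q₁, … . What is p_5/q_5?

1676/505

Using pₖ = aₖpₖ₋₁ + pₖ₋₂, qₖ = aₖqₖ₋₁ + qₖ₋₂ (with p₋₁=1, p₋₂=0, q₋₁=0, q₋₂=1):
  k=0: a=3, p=3, q=1
  k=1: a=3, p=10, q=3
  k=2: a=7, p=73, q=22
  k=3: a=3, p=229, q=69
  k=4: a=6, p=1447, q=436
  k=5: a=1, p=1676, q=505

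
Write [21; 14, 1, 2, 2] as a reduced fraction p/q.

Fold from the inside: start with 2/1.
  2 + 1/2 = 5/2
  1 + 2/5 = 7/5
  14 + 5/7 = 103/7
  21 + 7/103 = 2170/103

2170/103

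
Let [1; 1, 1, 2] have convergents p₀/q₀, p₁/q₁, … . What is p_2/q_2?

3/2

Using pₖ = aₖpₖ₋₁ + pₖ₋₂, qₖ = aₖqₖ₋₁ + qₖ₋₂ (with p₋₁=1, p₋₂=0, q₋₁=0, q₋₂=1):
  k=0: a=1, p=1, q=1
  k=1: a=1, p=2, q=1
  k=2: a=1, p=3, q=2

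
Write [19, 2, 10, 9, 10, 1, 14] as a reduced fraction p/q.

616215/31639

Using pₖ = aₖpₖ₋₁ + pₖ₋₂ and qₖ = aₖqₖ₋₁ + qₖ₋₂:
  k=0: a=19, p=19, q=1
  k=1: a=2, p=39, q=2
  k=2: a=10, p=409, q=21
  k=3: a=9, p=3720, q=191
  k=4: a=10, p=37609, q=1931
  k=5: a=1, p=41329, q=2122
  k=6: a=14, p=616215, q=31639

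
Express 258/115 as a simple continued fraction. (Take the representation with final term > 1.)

258 = 2·115 + 28
115 = 4·28 + 3
28 = 9·3 + 1
3 = 3·1 + 0  (stop)
So 258/115 = [2; 4, 9, 3].

[2; 4, 9, 3]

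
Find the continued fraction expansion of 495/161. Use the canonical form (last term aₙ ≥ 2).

495 = 3·161 + 12
161 = 13·12 + 5
12 = 2·5 + 2
5 = 2·2 + 1
2 = 2·1 + 0  (stop)
So 495/161 = [3; 13, 2, 2, 2].

[3; 13, 2, 2, 2]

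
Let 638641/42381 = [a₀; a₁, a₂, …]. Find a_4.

2

638641 = 15·42381 + 2926   →  a_0 = 15
42381 = 14·2926 + 1417   →  a_1 = 14
2926 = 2·1417 + 92   →  a_2 = 2
1417 = 15·92 + 37   →  a_3 = 15
92 = 2·37 + 18   →  a_4 = 2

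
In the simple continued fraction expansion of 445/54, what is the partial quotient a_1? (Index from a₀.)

445 = 8·54 + 13   →  a_0 = 8
54 = 4·13 + 2   →  a_1 = 4

4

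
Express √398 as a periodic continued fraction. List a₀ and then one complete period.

[19; 1, 18, 1, 38]

a₀ = ⌊√398⌋ = 19.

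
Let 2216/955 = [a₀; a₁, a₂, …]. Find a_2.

2216 = 2·955 + 306   →  a_0 = 2
955 = 3·306 + 37   →  a_1 = 3
306 = 8·37 + 10   →  a_2 = 8

8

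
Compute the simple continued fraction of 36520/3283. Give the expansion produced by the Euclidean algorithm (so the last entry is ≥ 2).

[11; 8, 15, 13, 2]

36520 = 11×3283 + 407
3283 = 8×407 + 27
407 = 15×27 + 2
27 = 13×2 + 1
2 = 2×1 + 0  (stop)
So 36520/3283 = [11; 8, 15, 13, 2].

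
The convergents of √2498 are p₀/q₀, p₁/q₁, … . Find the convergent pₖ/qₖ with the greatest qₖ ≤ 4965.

247351/4949

√2498 = [49; 1, 48, 1, 98, …] (period length 4).
Convergents:
  p_0/q_0 = 49/1
  p_1/q_1 = 50/1
  p_2/q_2 = 2449/49
  p_3/q_3 = 2499/50
  p_4/q_4 = 247351/4949
  p_5/q_5 = 249850/4999
q_4 = 4949 ≤ 4965 < 4999 = q_5, so the answer is 247351/4949.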